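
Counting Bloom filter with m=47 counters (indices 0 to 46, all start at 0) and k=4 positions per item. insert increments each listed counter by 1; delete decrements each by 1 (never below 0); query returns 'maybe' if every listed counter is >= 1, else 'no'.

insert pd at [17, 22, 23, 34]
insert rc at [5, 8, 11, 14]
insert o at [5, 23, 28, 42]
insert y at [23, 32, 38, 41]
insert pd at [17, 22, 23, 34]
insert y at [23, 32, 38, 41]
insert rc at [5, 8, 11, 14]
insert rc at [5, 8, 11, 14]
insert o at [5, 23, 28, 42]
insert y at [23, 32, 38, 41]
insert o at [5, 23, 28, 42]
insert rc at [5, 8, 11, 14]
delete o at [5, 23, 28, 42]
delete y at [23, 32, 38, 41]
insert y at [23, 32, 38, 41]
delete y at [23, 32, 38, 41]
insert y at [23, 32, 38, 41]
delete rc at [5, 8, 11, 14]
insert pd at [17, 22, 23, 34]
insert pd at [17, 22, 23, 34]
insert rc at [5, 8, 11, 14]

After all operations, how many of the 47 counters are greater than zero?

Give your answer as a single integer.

Step 1: insert pd at [17, 22, 23, 34] -> counters=[0,0,0,0,0,0,0,0,0,0,0,0,0,0,0,0,0,1,0,0,0,0,1,1,0,0,0,0,0,0,0,0,0,0,1,0,0,0,0,0,0,0,0,0,0,0,0]
Step 2: insert rc at [5, 8, 11, 14] -> counters=[0,0,0,0,0,1,0,0,1,0,0,1,0,0,1,0,0,1,0,0,0,0,1,1,0,0,0,0,0,0,0,0,0,0,1,0,0,0,0,0,0,0,0,0,0,0,0]
Step 3: insert o at [5, 23, 28, 42] -> counters=[0,0,0,0,0,2,0,0,1,0,0,1,0,0,1,0,0,1,0,0,0,0,1,2,0,0,0,0,1,0,0,0,0,0,1,0,0,0,0,0,0,0,1,0,0,0,0]
Step 4: insert y at [23, 32, 38, 41] -> counters=[0,0,0,0,0,2,0,0,1,0,0,1,0,0,1,0,0,1,0,0,0,0,1,3,0,0,0,0,1,0,0,0,1,0,1,0,0,0,1,0,0,1,1,0,0,0,0]
Step 5: insert pd at [17, 22, 23, 34] -> counters=[0,0,0,0,0,2,0,0,1,0,0,1,0,0,1,0,0,2,0,0,0,0,2,4,0,0,0,0,1,0,0,0,1,0,2,0,0,0,1,0,0,1,1,0,0,0,0]
Step 6: insert y at [23, 32, 38, 41] -> counters=[0,0,0,0,0,2,0,0,1,0,0,1,0,0,1,0,0,2,0,0,0,0,2,5,0,0,0,0,1,0,0,0,2,0,2,0,0,0,2,0,0,2,1,0,0,0,0]
Step 7: insert rc at [5, 8, 11, 14] -> counters=[0,0,0,0,0,3,0,0,2,0,0,2,0,0,2,0,0,2,0,0,0,0,2,5,0,0,0,0,1,0,0,0,2,0,2,0,0,0,2,0,0,2,1,0,0,0,0]
Step 8: insert rc at [5, 8, 11, 14] -> counters=[0,0,0,0,0,4,0,0,3,0,0,3,0,0,3,0,0,2,0,0,0,0,2,5,0,0,0,0,1,0,0,0,2,0,2,0,0,0,2,0,0,2,1,0,0,0,0]
Step 9: insert o at [5, 23, 28, 42] -> counters=[0,0,0,0,0,5,0,0,3,0,0,3,0,0,3,0,0,2,0,0,0,0,2,6,0,0,0,0,2,0,0,0,2,0,2,0,0,0,2,0,0,2,2,0,0,0,0]
Step 10: insert y at [23, 32, 38, 41] -> counters=[0,0,0,0,0,5,0,0,3,0,0,3,0,0,3,0,0,2,0,0,0,0,2,7,0,0,0,0,2,0,0,0,3,0,2,0,0,0,3,0,0,3,2,0,0,0,0]
Step 11: insert o at [5, 23, 28, 42] -> counters=[0,0,0,0,0,6,0,0,3,0,0,3,0,0,3,0,0,2,0,0,0,0,2,8,0,0,0,0,3,0,0,0,3,0,2,0,0,0,3,0,0,3,3,0,0,0,0]
Step 12: insert rc at [5, 8, 11, 14] -> counters=[0,0,0,0,0,7,0,0,4,0,0,4,0,0,4,0,0,2,0,0,0,0,2,8,0,0,0,0,3,0,0,0,3,0,2,0,0,0,3,0,0,3,3,0,0,0,0]
Step 13: delete o at [5, 23, 28, 42] -> counters=[0,0,0,0,0,6,0,0,4,0,0,4,0,0,4,0,0,2,0,0,0,0,2,7,0,0,0,0,2,0,0,0,3,0,2,0,0,0,3,0,0,3,2,0,0,0,0]
Step 14: delete y at [23, 32, 38, 41] -> counters=[0,0,0,0,0,6,0,0,4,0,0,4,0,0,4,0,0,2,0,0,0,0,2,6,0,0,0,0,2,0,0,0,2,0,2,0,0,0,2,0,0,2,2,0,0,0,0]
Step 15: insert y at [23, 32, 38, 41] -> counters=[0,0,0,0,0,6,0,0,4,0,0,4,0,0,4,0,0,2,0,0,0,0,2,7,0,0,0,0,2,0,0,0,3,0,2,0,0,0,3,0,0,3,2,0,0,0,0]
Step 16: delete y at [23, 32, 38, 41] -> counters=[0,0,0,0,0,6,0,0,4,0,0,4,0,0,4,0,0,2,0,0,0,0,2,6,0,0,0,0,2,0,0,0,2,0,2,0,0,0,2,0,0,2,2,0,0,0,0]
Step 17: insert y at [23, 32, 38, 41] -> counters=[0,0,0,0,0,6,0,0,4,0,0,4,0,0,4,0,0,2,0,0,0,0,2,7,0,0,0,0,2,0,0,0,3,0,2,0,0,0,3,0,0,3,2,0,0,0,0]
Step 18: delete rc at [5, 8, 11, 14] -> counters=[0,0,0,0,0,5,0,0,3,0,0,3,0,0,3,0,0,2,0,0,0,0,2,7,0,0,0,0,2,0,0,0,3,0,2,0,0,0,3,0,0,3,2,0,0,0,0]
Step 19: insert pd at [17, 22, 23, 34] -> counters=[0,0,0,0,0,5,0,0,3,0,0,3,0,0,3,0,0,3,0,0,0,0,3,8,0,0,0,0,2,0,0,0,3,0,3,0,0,0,3,0,0,3,2,0,0,0,0]
Step 20: insert pd at [17, 22, 23, 34] -> counters=[0,0,0,0,0,5,0,0,3,0,0,3,0,0,3,0,0,4,0,0,0,0,4,9,0,0,0,0,2,0,0,0,3,0,4,0,0,0,3,0,0,3,2,0,0,0,0]
Step 21: insert rc at [5, 8, 11, 14] -> counters=[0,0,0,0,0,6,0,0,4,0,0,4,0,0,4,0,0,4,0,0,0,0,4,9,0,0,0,0,2,0,0,0,3,0,4,0,0,0,3,0,0,3,2,0,0,0,0]
Final counters=[0,0,0,0,0,6,0,0,4,0,0,4,0,0,4,0,0,4,0,0,0,0,4,9,0,0,0,0,2,0,0,0,3,0,4,0,0,0,3,0,0,3,2,0,0,0,0] -> 13 nonzero

Answer: 13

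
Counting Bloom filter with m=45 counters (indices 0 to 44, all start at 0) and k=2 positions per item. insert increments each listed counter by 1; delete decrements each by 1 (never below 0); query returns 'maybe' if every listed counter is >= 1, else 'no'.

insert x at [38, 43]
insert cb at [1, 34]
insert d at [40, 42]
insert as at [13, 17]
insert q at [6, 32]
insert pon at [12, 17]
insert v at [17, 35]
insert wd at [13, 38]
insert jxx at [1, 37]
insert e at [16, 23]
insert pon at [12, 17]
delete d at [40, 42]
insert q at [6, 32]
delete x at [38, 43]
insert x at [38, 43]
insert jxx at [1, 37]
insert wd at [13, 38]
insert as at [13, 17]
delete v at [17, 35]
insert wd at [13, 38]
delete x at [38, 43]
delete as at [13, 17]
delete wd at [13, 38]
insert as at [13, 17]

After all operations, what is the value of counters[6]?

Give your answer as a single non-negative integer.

Step 1: insert x at [38, 43] -> counters=[0,0,0,0,0,0,0,0,0,0,0,0,0,0,0,0,0,0,0,0,0,0,0,0,0,0,0,0,0,0,0,0,0,0,0,0,0,0,1,0,0,0,0,1,0]
Step 2: insert cb at [1, 34] -> counters=[0,1,0,0,0,0,0,0,0,0,0,0,0,0,0,0,0,0,0,0,0,0,0,0,0,0,0,0,0,0,0,0,0,0,1,0,0,0,1,0,0,0,0,1,0]
Step 3: insert d at [40, 42] -> counters=[0,1,0,0,0,0,0,0,0,0,0,0,0,0,0,0,0,0,0,0,0,0,0,0,0,0,0,0,0,0,0,0,0,0,1,0,0,0,1,0,1,0,1,1,0]
Step 4: insert as at [13, 17] -> counters=[0,1,0,0,0,0,0,0,0,0,0,0,0,1,0,0,0,1,0,0,0,0,0,0,0,0,0,0,0,0,0,0,0,0,1,0,0,0,1,0,1,0,1,1,0]
Step 5: insert q at [6, 32] -> counters=[0,1,0,0,0,0,1,0,0,0,0,0,0,1,0,0,0,1,0,0,0,0,0,0,0,0,0,0,0,0,0,0,1,0,1,0,0,0,1,0,1,0,1,1,0]
Step 6: insert pon at [12, 17] -> counters=[0,1,0,0,0,0,1,0,0,0,0,0,1,1,0,0,0,2,0,0,0,0,0,0,0,0,0,0,0,0,0,0,1,0,1,0,0,0,1,0,1,0,1,1,0]
Step 7: insert v at [17, 35] -> counters=[0,1,0,0,0,0,1,0,0,0,0,0,1,1,0,0,0,3,0,0,0,0,0,0,0,0,0,0,0,0,0,0,1,0,1,1,0,0,1,0,1,0,1,1,0]
Step 8: insert wd at [13, 38] -> counters=[0,1,0,0,0,0,1,0,0,0,0,0,1,2,0,0,0,3,0,0,0,0,0,0,0,0,0,0,0,0,0,0,1,0,1,1,0,0,2,0,1,0,1,1,0]
Step 9: insert jxx at [1, 37] -> counters=[0,2,0,0,0,0,1,0,0,0,0,0,1,2,0,0,0,3,0,0,0,0,0,0,0,0,0,0,0,0,0,0,1,0,1,1,0,1,2,0,1,0,1,1,0]
Step 10: insert e at [16, 23] -> counters=[0,2,0,0,0,0,1,0,0,0,0,0,1,2,0,0,1,3,0,0,0,0,0,1,0,0,0,0,0,0,0,0,1,0,1,1,0,1,2,0,1,0,1,1,0]
Step 11: insert pon at [12, 17] -> counters=[0,2,0,0,0,0,1,0,0,0,0,0,2,2,0,0,1,4,0,0,0,0,0,1,0,0,0,0,0,0,0,0,1,0,1,1,0,1,2,0,1,0,1,1,0]
Step 12: delete d at [40, 42] -> counters=[0,2,0,0,0,0,1,0,0,0,0,0,2,2,0,0,1,4,0,0,0,0,0,1,0,0,0,0,0,0,0,0,1,0,1,1,0,1,2,0,0,0,0,1,0]
Step 13: insert q at [6, 32] -> counters=[0,2,0,0,0,0,2,0,0,0,0,0,2,2,0,0,1,4,0,0,0,0,0,1,0,0,0,0,0,0,0,0,2,0,1,1,0,1,2,0,0,0,0,1,0]
Step 14: delete x at [38, 43] -> counters=[0,2,0,0,0,0,2,0,0,0,0,0,2,2,0,0,1,4,0,0,0,0,0,1,0,0,0,0,0,0,0,0,2,0,1,1,0,1,1,0,0,0,0,0,0]
Step 15: insert x at [38, 43] -> counters=[0,2,0,0,0,0,2,0,0,0,0,0,2,2,0,0,1,4,0,0,0,0,0,1,0,0,0,0,0,0,0,0,2,0,1,1,0,1,2,0,0,0,0,1,0]
Step 16: insert jxx at [1, 37] -> counters=[0,3,0,0,0,0,2,0,0,0,0,0,2,2,0,0,1,4,0,0,0,0,0,1,0,0,0,0,0,0,0,0,2,0,1,1,0,2,2,0,0,0,0,1,0]
Step 17: insert wd at [13, 38] -> counters=[0,3,0,0,0,0,2,0,0,0,0,0,2,3,0,0,1,4,0,0,0,0,0,1,0,0,0,0,0,0,0,0,2,0,1,1,0,2,3,0,0,0,0,1,0]
Step 18: insert as at [13, 17] -> counters=[0,3,0,0,0,0,2,0,0,0,0,0,2,4,0,0,1,5,0,0,0,0,0,1,0,0,0,0,0,0,0,0,2,0,1,1,0,2,3,0,0,0,0,1,0]
Step 19: delete v at [17, 35] -> counters=[0,3,0,0,0,0,2,0,0,0,0,0,2,4,0,0,1,4,0,0,0,0,0,1,0,0,0,0,0,0,0,0,2,0,1,0,0,2,3,0,0,0,0,1,0]
Step 20: insert wd at [13, 38] -> counters=[0,3,0,0,0,0,2,0,0,0,0,0,2,5,0,0,1,4,0,0,0,0,0,1,0,0,0,0,0,0,0,0,2,0,1,0,0,2,4,0,0,0,0,1,0]
Step 21: delete x at [38, 43] -> counters=[0,3,0,0,0,0,2,0,0,0,0,0,2,5,0,0,1,4,0,0,0,0,0,1,0,0,0,0,0,0,0,0,2,0,1,0,0,2,3,0,0,0,0,0,0]
Step 22: delete as at [13, 17] -> counters=[0,3,0,0,0,0,2,0,0,0,0,0,2,4,0,0,1,3,0,0,0,0,0,1,0,0,0,0,0,0,0,0,2,0,1,0,0,2,3,0,0,0,0,0,0]
Step 23: delete wd at [13, 38] -> counters=[0,3,0,0,0,0,2,0,0,0,0,0,2,3,0,0,1,3,0,0,0,0,0,1,0,0,0,0,0,0,0,0,2,0,1,0,0,2,2,0,0,0,0,0,0]
Step 24: insert as at [13, 17] -> counters=[0,3,0,0,0,0,2,0,0,0,0,0,2,4,0,0,1,4,0,0,0,0,0,1,0,0,0,0,0,0,0,0,2,0,1,0,0,2,2,0,0,0,0,0,0]
Final counters=[0,3,0,0,0,0,2,0,0,0,0,0,2,4,0,0,1,4,0,0,0,0,0,1,0,0,0,0,0,0,0,0,2,0,1,0,0,2,2,0,0,0,0,0,0] -> counters[6]=2

Answer: 2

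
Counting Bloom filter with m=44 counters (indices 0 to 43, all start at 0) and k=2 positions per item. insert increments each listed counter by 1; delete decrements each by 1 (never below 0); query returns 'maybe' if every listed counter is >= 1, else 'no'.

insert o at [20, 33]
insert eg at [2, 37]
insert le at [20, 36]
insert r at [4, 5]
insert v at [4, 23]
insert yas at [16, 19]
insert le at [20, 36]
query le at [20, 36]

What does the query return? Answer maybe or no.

Step 1: insert o at [20, 33] -> counters=[0,0,0,0,0,0,0,0,0,0,0,0,0,0,0,0,0,0,0,0,1,0,0,0,0,0,0,0,0,0,0,0,0,1,0,0,0,0,0,0,0,0,0,0]
Step 2: insert eg at [2, 37] -> counters=[0,0,1,0,0,0,0,0,0,0,0,0,0,0,0,0,0,0,0,0,1,0,0,0,0,0,0,0,0,0,0,0,0,1,0,0,0,1,0,0,0,0,0,0]
Step 3: insert le at [20, 36] -> counters=[0,0,1,0,0,0,0,0,0,0,0,0,0,0,0,0,0,0,0,0,2,0,0,0,0,0,0,0,0,0,0,0,0,1,0,0,1,1,0,0,0,0,0,0]
Step 4: insert r at [4, 5] -> counters=[0,0,1,0,1,1,0,0,0,0,0,0,0,0,0,0,0,0,0,0,2,0,0,0,0,0,0,0,0,0,0,0,0,1,0,0,1,1,0,0,0,0,0,0]
Step 5: insert v at [4, 23] -> counters=[0,0,1,0,2,1,0,0,0,0,0,0,0,0,0,0,0,0,0,0,2,0,0,1,0,0,0,0,0,0,0,0,0,1,0,0,1,1,0,0,0,0,0,0]
Step 6: insert yas at [16, 19] -> counters=[0,0,1,0,2,1,0,0,0,0,0,0,0,0,0,0,1,0,0,1,2,0,0,1,0,0,0,0,0,0,0,0,0,1,0,0,1,1,0,0,0,0,0,0]
Step 7: insert le at [20, 36] -> counters=[0,0,1,0,2,1,0,0,0,0,0,0,0,0,0,0,1,0,0,1,3,0,0,1,0,0,0,0,0,0,0,0,0,1,0,0,2,1,0,0,0,0,0,0]
Query le: check counters[20]=3 counters[36]=2 -> maybe

Answer: maybe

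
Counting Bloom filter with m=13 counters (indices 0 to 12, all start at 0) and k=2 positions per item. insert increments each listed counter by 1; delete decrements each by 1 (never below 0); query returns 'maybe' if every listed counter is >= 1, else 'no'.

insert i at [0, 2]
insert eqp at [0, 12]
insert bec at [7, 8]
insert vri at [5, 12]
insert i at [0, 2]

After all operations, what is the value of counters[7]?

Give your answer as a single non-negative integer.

Answer: 1

Derivation:
Step 1: insert i at [0, 2] -> counters=[1,0,1,0,0,0,0,0,0,0,0,0,0]
Step 2: insert eqp at [0, 12] -> counters=[2,0,1,0,0,0,0,0,0,0,0,0,1]
Step 3: insert bec at [7, 8] -> counters=[2,0,1,0,0,0,0,1,1,0,0,0,1]
Step 4: insert vri at [5, 12] -> counters=[2,0,1,0,0,1,0,1,1,0,0,0,2]
Step 5: insert i at [0, 2] -> counters=[3,0,2,0,0,1,0,1,1,0,0,0,2]
Final counters=[3,0,2,0,0,1,0,1,1,0,0,0,2] -> counters[7]=1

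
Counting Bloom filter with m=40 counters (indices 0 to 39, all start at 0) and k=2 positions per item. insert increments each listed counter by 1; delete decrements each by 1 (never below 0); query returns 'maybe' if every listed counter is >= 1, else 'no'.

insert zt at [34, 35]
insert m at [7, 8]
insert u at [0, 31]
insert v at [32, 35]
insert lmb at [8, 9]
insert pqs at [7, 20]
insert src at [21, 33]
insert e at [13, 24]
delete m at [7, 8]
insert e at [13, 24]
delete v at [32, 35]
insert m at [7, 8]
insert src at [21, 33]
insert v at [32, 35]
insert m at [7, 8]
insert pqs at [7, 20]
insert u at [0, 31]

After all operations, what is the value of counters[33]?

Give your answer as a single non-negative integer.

Answer: 2

Derivation:
Step 1: insert zt at [34, 35] -> counters=[0,0,0,0,0,0,0,0,0,0,0,0,0,0,0,0,0,0,0,0,0,0,0,0,0,0,0,0,0,0,0,0,0,0,1,1,0,0,0,0]
Step 2: insert m at [7, 8] -> counters=[0,0,0,0,0,0,0,1,1,0,0,0,0,0,0,0,0,0,0,0,0,0,0,0,0,0,0,0,0,0,0,0,0,0,1,1,0,0,0,0]
Step 3: insert u at [0, 31] -> counters=[1,0,0,0,0,0,0,1,1,0,0,0,0,0,0,0,0,0,0,0,0,0,0,0,0,0,0,0,0,0,0,1,0,0,1,1,0,0,0,0]
Step 4: insert v at [32, 35] -> counters=[1,0,0,0,0,0,0,1,1,0,0,0,0,0,0,0,0,0,0,0,0,0,0,0,0,0,0,0,0,0,0,1,1,0,1,2,0,0,0,0]
Step 5: insert lmb at [8, 9] -> counters=[1,0,0,0,0,0,0,1,2,1,0,0,0,0,0,0,0,0,0,0,0,0,0,0,0,0,0,0,0,0,0,1,1,0,1,2,0,0,0,0]
Step 6: insert pqs at [7, 20] -> counters=[1,0,0,0,0,0,0,2,2,1,0,0,0,0,0,0,0,0,0,0,1,0,0,0,0,0,0,0,0,0,0,1,1,0,1,2,0,0,0,0]
Step 7: insert src at [21, 33] -> counters=[1,0,0,0,0,0,0,2,2,1,0,0,0,0,0,0,0,0,0,0,1,1,0,0,0,0,0,0,0,0,0,1,1,1,1,2,0,0,0,0]
Step 8: insert e at [13, 24] -> counters=[1,0,0,0,0,0,0,2,2,1,0,0,0,1,0,0,0,0,0,0,1,1,0,0,1,0,0,0,0,0,0,1,1,1,1,2,0,0,0,0]
Step 9: delete m at [7, 8] -> counters=[1,0,0,0,0,0,0,1,1,1,0,0,0,1,0,0,0,0,0,0,1,1,0,0,1,0,0,0,0,0,0,1,1,1,1,2,0,0,0,0]
Step 10: insert e at [13, 24] -> counters=[1,0,0,0,0,0,0,1,1,1,0,0,0,2,0,0,0,0,0,0,1,1,0,0,2,0,0,0,0,0,0,1,1,1,1,2,0,0,0,0]
Step 11: delete v at [32, 35] -> counters=[1,0,0,0,0,0,0,1,1,1,0,0,0,2,0,0,0,0,0,0,1,1,0,0,2,0,0,0,0,0,0,1,0,1,1,1,0,0,0,0]
Step 12: insert m at [7, 8] -> counters=[1,0,0,0,0,0,0,2,2,1,0,0,0,2,0,0,0,0,0,0,1,1,0,0,2,0,0,0,0,0,0,1,0,1,1,1,0,0,0,0]
Step 13: insert src at [21, 33] -> counters=[1,0,0,0,0,0,0,2,2,1,0,0,0,2,0,0,0,0,0,0,1,2,0,0,2,0,0,0,0,0,0,1,0,2,1,1,0,0,0,0]
Step 14: insert v at [32, 35] -> counters=[1,0,0,0,0,0,0,2,2,1,0,0,0,2,0,0,0,0,0,0,1,2,0,0,2,0,0,0,0,0,0,1,1,2,1,2,0,0,0,0]
Step 15: insert m at [7, 8] -> counters=[1,0,0,0,0,0,0,3,3,1,0,0,0,2,0,0,0,0,0,0,1,2,0,0,2,0,0,0,0,0,0,1,1,2,1,2,0,0,0,0]
Step 16: insert pqs at [7, 20] -> counters=[1,0,0,0,0,0,0,4,3,1,0,0,0,2,0,0,0,0,0,0,2,2,0,0,2,0,0,0,0,0,0,1,1,2,1,2,0,0,0,0]
Step 17: insert u at [0, 31] -> counters=[2,0,0,0,0,0,0,4,3,1,0,0,0,2,0,0,0,0,0,0,2,2,0,0,2,0,0,0,0,0,0,2,1,2,1,2,0,0,0,0]
Final counters=[2,0,0,0,0,0,0,4,3,1,0,0,0,2,0,0,0,0,0,0,2,2,0,0,2,0,0,0,0,0,0,2,1,2,1,2,0,0,0,0] -> counters[33]=2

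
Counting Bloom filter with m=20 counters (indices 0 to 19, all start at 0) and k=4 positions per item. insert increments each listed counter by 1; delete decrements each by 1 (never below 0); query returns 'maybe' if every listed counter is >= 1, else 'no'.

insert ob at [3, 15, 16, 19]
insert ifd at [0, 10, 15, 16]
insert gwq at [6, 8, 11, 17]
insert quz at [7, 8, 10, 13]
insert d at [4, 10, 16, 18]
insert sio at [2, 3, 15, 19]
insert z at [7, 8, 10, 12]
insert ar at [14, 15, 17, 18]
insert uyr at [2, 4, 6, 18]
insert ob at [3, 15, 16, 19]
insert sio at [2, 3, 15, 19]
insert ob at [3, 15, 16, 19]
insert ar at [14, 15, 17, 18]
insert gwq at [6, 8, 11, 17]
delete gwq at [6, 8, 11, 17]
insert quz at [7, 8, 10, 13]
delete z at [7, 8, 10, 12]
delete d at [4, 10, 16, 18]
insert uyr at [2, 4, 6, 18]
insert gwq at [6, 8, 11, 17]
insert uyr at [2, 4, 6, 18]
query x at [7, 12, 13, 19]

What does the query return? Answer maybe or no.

Step 1: insert ob at [3, 15, 16, 19] -> counters=[0,0,0,1,0,0,0,0,0,0,0,0,0,0,0,1,1,0,0,1]
Step 2: insert ifd at [0, 10, 15, 16] -> counters=[1,0,0,1,0,0,0,0,0,0,1,0,0,0,0,2,2,0,0,1]
Step 3: insert gwq at [6, 8, 11, 17] -> counters=[1,0,0,1,0,0,1,0,1,0,1,1,0,0,0,2,2,1,0,1]
Step 4: insert quz at [7, 8, 10, 13] -> counters=[1,0,0,1,0,0,1,1,2,0,2,1,0,1,0,2,2,1,0,1]
Step 5: insert d at [4, 10, 16, 18] -> counters=[1,0,0,1,1,0,1,1,2,0,3,1,0,1,0,2,3,1,1,1]
Step 6: insert sio at [2, 3, 15, 19] -> counters=[1,0,1,2,1,0,1,1,2,0,3,1,0,1,0,3,3,1,1,2]
Step 7: insert z at [7, 8, 10, 12] -> counters=[1,0,1,2,1,0,1,2,3,0,4,1,1,1,0,3,3,1,1,2]
Step 8: insert ar at [14, 15, 17, 18] -> counters=[1,0,1,2,1,0,1,2,3,0,4,1,1,1,1,4,3,2,2,2]
Step 9: insert uyr at [2, 4, 6, 18] -> counters=[1,0,2,2,2,0,2,2,3,0,4,1,1,1,1,4,3,2,3,2]
Step 10: insert ob at [3, 15, 16, 19] -> counters=[1,0,2,3,2,0,2,2,3,0,4,1,1,1,1,5,4,2,3,3]
Step 11: insert sio at [2, 3, 15, 19] -> counters=[1,0,3,4,2,0,2,2,3,0,4,1,1,1,1,6,4,2,3,4]
Step 12: insert ob at [3, 15, 16, 19] -> counters=[1,0,3,5,2,0,2,2,3,0,4,1,1,1,1,7,5,2,3,5]
Step 13: insert ar at [14, 15, 17, 18] -> counters=[1,0,3,5,2,0,2,2,3,0,4,1,1,1,2,8,5,3,4,5]
Step 14: insert gwq at [6, 8, 11, 17] -> counters=[1,0,3,5,2,0,3,2,4,0,4,2,1,1,2,8,5,4,4,5]
Step 15: delete gwq at [6, 8, 11, 17] -> counters=[1,0,3,5,2,0,2,2,3,0,4,1,1,1,2,8,5,3,4,5]
Step 16: insert quz at [7, 8, 10, 13] -> counters=[1,0,3,5,2,0,2,3,4,0,5,1,1,2,2,8,5,3,4,5]
Step 17: delete z at [7, 8, 10, 12] -> counters=[1,0,3,5,2,0,2,2,3,0,4,1,0,2,2,8,5,3,4,5]
Step 18: delete d at [4, 10, 16, 18] -> counters=[1,0,3,5,1,0,2,2,3,0,3,1,0,2,2,8,4,3,3,5]
Step 19: insert uyr at [2, 4, 6, 18] -> counters=[1,0,4,5,2,0,3,2,3,0,3,1,0,2,2,8,4,3,4,5]
Step 20: insert gwq at [6, 8, 11, 17] -> counters=[1,0,4,5,2,0,4,2,4,0,3,2,0,2,2,8,4,4,4,5]
Step 21: insert uyr at [2, 4, 6, 18] -> counters=[1,0,5,5,3,0,5,2,4,0,3,2,0,2,2,8,4,4,5,5]
Query x: check counters[7]=2 counters[12]=0 counters[13]=2 counters[19]=5 -> no

Answer: no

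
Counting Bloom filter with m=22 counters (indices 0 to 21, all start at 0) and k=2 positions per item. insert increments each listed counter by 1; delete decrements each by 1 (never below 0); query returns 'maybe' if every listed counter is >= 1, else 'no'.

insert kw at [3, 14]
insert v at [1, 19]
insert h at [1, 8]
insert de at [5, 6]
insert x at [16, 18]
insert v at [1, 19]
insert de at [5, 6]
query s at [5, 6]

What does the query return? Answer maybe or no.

Step 1: insert kw at [3, 14] -> counters=[0,0,0,1,0,0,0,0,0,0,0,0,0,0,1,0,0,0,0,0,0,0]
Step 2: insert v at [1, 19] -> counters=[0,1,0,1,0,0,0,0,0,0,0,0,0,0,1,0,0,0,0,1,0,0]
Step 3: insert h at [1, 8] -> counters=[0,2,0,1,0,0,0,0,1,0,0,0,0,0,1,0,0,0,0,1,0,0]
Step 4: insert de at [5, 6] -> counters=[0,2,0,1,0,1,1,0,1,0,0,0,0,0,1,0,0,0,0,1,0,0]
Step 5: insert x at [16, 18] -> counters=[0,2,0,1,0,1,1,0,1,0,0,0,0,0,1,0,1,0,1,1,0,0]
Step 6: insert v at [1, 19] -> counters=[0,3,0,1,0,1,1,0,1,0,0,0,0,0,1,0,1,0,1,2,0,0]
Step 7: insert de at [5, 6] -> counters=[0,3,0,1,0,2,2,0,1,0,0,0,0,0,1,0,1,0,1,2,0,0]
Query s: check counters[5]=2 counters[6]=2 -> maybe

Answer: maybe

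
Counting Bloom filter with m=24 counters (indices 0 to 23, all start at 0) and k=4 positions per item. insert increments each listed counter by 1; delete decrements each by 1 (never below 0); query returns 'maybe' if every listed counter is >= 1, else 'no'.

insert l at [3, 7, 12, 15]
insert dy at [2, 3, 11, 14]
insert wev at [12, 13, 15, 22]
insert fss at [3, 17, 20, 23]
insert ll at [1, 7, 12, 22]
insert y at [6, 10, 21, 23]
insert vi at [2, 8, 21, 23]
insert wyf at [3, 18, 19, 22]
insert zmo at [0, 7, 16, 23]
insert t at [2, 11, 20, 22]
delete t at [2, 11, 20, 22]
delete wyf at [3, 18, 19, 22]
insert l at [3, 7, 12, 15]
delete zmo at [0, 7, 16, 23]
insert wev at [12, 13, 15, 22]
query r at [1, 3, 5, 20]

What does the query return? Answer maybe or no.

Step 1: insert l at [3, 7, 12, 15] -> counters=[0,0,0,1,0,0,0,1,0,0,0,0,1,0,0,1,0,0,0,0,0,0,0,0]
Step 2: insert dy at [2, 3, 11, 14] -> counters=[0,0,1,2,0,0,0,1,0,0,0,1,1,0,1,1,0,0,0,0,0,0,0,0]
Step 3: insert wev at [12, 13, 15, 22] -> counters=[0,0,1,2,0,0,0,1,0,0,0,1,2,1,1,2,0,0,0,0,0,0,1,0]
Step 4: insert fss at [3, 17, 20, 23] -> counters=[0,0,1,3,0,0,0,1,0,0,0,1,2,1,1,2,0,1,0,0,1,0,1,1]
Step 5: insert ll at [1, 7, 12, 22] -> counters=[0,1,1,3,0,0,0,2,0,0,0,1,3,1,1,2,0,1,0,0,1,0,2,1]
Step 6: insert y at [6, 10, 21, 23] -> counters=[0,1,1,3,0,0,1,2,0,0,1,1,3,1,1,2,0,1,0,0,1,1,2,2]
Step 7: insert vi at [2, 8, 21, 23] -> counters=[0,1,2,3,0,0,1,2,1,0,1,1,3,1,1,2,0,1,0,0,1,2,2,3]
Step 8: insert wyf at [3, 18, 19, 22] -> counters=[0,1,2,4,0,0,1,2,1,0,1,1,3,1,1,2,0,1,1,1,1,2,3,3]
Step 9: insert zmo at [0, 7, 16, 23] -> counters=[1,1,2,4,0,0,1,3,1,0,1,1,3,1,1,2,1,1,1,1,1,2,3,4]
Step 10: insert t at [2, 11, 20, 22] -> counters=[1,1,3,4,0,0,1,3,1,0,1,2,3,1,1,2,1,1,1,1,2,2,4,4]
Step 11: delete t at [2, 11, 20, 22] -> counters=[1,1,2,4,0,0,1,3,1,0,1,1,3,1,1,2,1,1,1,1,1,2,3,4]
Step 12: delete wyf at [3, 18, 19, 22] -> counters=[1,1,2,3,0,0,1,3,1,0,1,1,3,1,1,2,1,1,0,0,1,2,2,4]
Step 13: insert l at [3, 7, 12, 15] -> counters=[1,1,2,4,0,0,1,4,1,0,1,1,4,1,1,3,1,1,0,0,1,2,2,4]
Step 14: delete zmo at [0, 7, 16, 23] -> counters=[0,1,2,4,0,0,1,3,1,0,1,1,4,1,1,3,0,1,0,0,1,2,2,3]
Step 15: insert wev at [12, 13, 15, 22] -> counters=[0,1,2,4,0,0,1,3,1,0,1,1,5,2,1,4,0,1,0,0,1,2,3,3]
Query r: check counters[1]=1 counters[3]=4 counters[5]=0 counters[20]=1 -> no

Answer: no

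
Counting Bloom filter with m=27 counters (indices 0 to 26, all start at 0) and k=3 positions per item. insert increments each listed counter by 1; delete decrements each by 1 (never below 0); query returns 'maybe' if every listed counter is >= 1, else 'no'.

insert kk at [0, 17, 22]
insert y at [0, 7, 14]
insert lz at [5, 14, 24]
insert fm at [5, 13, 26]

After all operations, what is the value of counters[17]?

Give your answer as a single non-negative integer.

Step 1: insert kk at [0, 17, 22] -> counters=[1,0,0,0,0,0,0,0,0,0,0,0,0,0,0,0,0,1,0,0,0,0,1,0,0,0,0]
Step 2: insert y at [0, 7, 14] -> counters=[2,0,0,0,0,0,0,1,0,0,0,0,0,0,1,0,0,1,0,0,0,0,1,0,0,0,0]
Step 3: insert lz at [5, 14, 24] -> counters=[2,0,0,0,0,1,0,1,0,0,0,0,0,0,2,0,0,1,0,0,0,0,1,0,1,0,0]
Step 4: insert fm at [5, 13, 26] -> counters=[2,0,0,0,0,2,0,1,0,0,0,0,0,1,2,0,0,1,0,0,0,0,1,0,1,0,1]
Final counters=[2,0,0,0,0,2,0,1,0,0,0,0,0,1,2,0,0,1,0,0,0,0,1,0,1,0,1] -> counters[17]=1

Answer: 1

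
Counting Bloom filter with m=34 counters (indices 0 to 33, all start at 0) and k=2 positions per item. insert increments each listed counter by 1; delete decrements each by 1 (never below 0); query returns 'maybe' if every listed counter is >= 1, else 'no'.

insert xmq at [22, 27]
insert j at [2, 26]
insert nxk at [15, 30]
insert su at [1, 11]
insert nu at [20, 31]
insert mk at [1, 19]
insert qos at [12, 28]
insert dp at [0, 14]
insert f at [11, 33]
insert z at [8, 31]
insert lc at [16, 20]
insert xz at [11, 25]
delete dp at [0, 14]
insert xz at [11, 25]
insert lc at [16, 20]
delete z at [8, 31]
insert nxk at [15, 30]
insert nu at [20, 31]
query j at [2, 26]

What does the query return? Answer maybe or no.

Step 1: insert xmq at [22, 27] -> counters=[0,0,0,0,0,0,0,0,0,0,0,0,0,0,0,0,0,0,0,0,0,0,1,0,0,0,0,1,0,0,0,0,0,0]
Step 2: insert j at [2, 26] -> counters=[0,0,1,0,0,0,0,0,0,0,0,0,0,0,0,0,0,0,0,0,0,0,1,0,0,0,1,1,0,0,0,0,0,0]
Step 3: insert nxk at [15, 30] -> counters=[0,0,1,0,0,0,0,0,0,0,0,0,0,0,0,1,0,0,0,0,0,0,1,0,0,0,1,1,0,0,1,0,0,0]
Step 4: insert su at [1, 11] -> counters=[0,1,1,0,0,0,0,0,0,0,0,1,0,0,0,1,0,0,0,0,0,0,1,0,0,0,1,1,0,0,1,0,0,0]
Step 5: insert nu at [20, 31] -> counters=[0,1,1,0,0,0,0,0,0,0,0,1,0,0,0,1,0,0,0,0,1,0,1,0,0,0,1,1,0,0,1,1,0,0]
Step 6: insert mk at [1, 19] -> counters=[0,2,1,0,0,0,0,0,0,0,0,1,0,0,0,1,0,0,0,1,1,0,1,0,0,0,1,1,0,0,1,1,0,0]
Step 7: insert qos at [12, 28] -> counters=[0,2,1,0,0,0,0,0,0,0,0,1,1,0,0,1,0,0,0,1,1,0,1,0,0,0,1,1,1,0,1,1,0,0]
Step 8: insert dp at [0, 14] -> counters=[1,2,1,0,0,0,0,0,0,0,0,1,1,0,1,1,0,0,0,1,1,0,1,0,0,0,1,1,1,0,1,1,0,0]
Step 9: insert f at [11, 33] -> counters=[1,2,1,0,0,0,0,0,0,0,0,2,1,0,1,1,0,0,0,1,1,0,1,0,0,0,1,1,1,0,1,1,0,1]
Step 10: insert z at [8, 31] -> counters=[1,2,1,0,0,0,0,0,1,0,0,2,1,0,1,1,0,0,0,1,1,0,1,0,0,0,1,1,1,0,1,2,0,1]
Step 11: insert lc at [16, 20] -> counters=[1,2,1,0,0,0,0,0,1,0,0,2,1,0,1,1,1,0,0,1,2,0,1,0,0,0,1,1,1,0,1,2,0,1]
Step 12: insert xz at [11, 25] -> counters=[1,2,1,0,0,0,0,0,1,0,0,3,1,0,1,1,1,0,0,1,2,0,1,0,0,1,1,1,1,0,1,2,0,1]
Step 13: delete dp at [0, 14] -> counters=[0,2,1,0,0,0,0,0,1,0,0,3,1,0,0,1,1,0,0,1,2,0,1,0,0,1,1,1,1,0,1,2,0,1]
Step 14: insert xz at [11, 25] -> counters=[0,2,1,0,0,0,0,0,1,0,0,4,1,0,0,1,1,0,0,1,2,0,1,0,0,2,1,1,1,0,1,2,0,1]
Step 15: insert lc at [16, 20] -> counters=[0,2,1,0,0,0,0,0,1,0,0,4,1,0,0,1,2,0,0,1,3,0,1,0,0,2,1,1,1,0,1,2,0,1]
Step 16: delete z at [8, 31] -> counters=[0,2,1,0,0,0,0,0,0,0,0,4,1,0,0,1,2,0,0,1,3,0,1,0,0,2,1,1,1,0,1,1,0,1]
Step 17: insert nxk at [15, 30] -> counters=[0,2,1,0,0,0,0,0,0,0,0,4,1,0,0,2,2,0,0,1,3,0,1,0,0,2,1,1,1,0,2,1,0,1]
Step 18: insert nu at [20, 31] -> counters=[0,2,1,0,0,0,0,0,0,0,0,4,1,0,0,2,2,0,0,1,4,0,1,0,0,2,1,1,1,0,2,2,0,1]
Query j: check counters[2]=1 counters[26]=1 -> maybe

Answer: maybe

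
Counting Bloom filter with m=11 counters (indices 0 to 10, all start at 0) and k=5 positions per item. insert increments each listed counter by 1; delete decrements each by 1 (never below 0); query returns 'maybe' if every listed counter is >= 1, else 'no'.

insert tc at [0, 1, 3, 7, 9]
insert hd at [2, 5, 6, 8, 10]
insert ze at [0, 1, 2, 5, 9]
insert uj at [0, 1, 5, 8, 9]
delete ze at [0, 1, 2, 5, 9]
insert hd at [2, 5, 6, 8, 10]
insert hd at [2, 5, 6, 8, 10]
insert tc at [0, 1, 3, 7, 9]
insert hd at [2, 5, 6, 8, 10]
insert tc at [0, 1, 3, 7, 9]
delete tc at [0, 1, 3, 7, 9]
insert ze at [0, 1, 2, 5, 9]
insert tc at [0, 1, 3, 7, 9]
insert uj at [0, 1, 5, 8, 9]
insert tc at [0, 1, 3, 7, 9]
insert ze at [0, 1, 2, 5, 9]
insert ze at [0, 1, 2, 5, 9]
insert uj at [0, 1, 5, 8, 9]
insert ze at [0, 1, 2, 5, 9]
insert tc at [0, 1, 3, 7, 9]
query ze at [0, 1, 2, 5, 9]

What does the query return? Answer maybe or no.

Answer: maybe

Derivation:
Step 1: insert tc at [0, 1, 3, 7, 9] -> counters=[1,1,0,1,0,0,0,1,0,1,0]
Step 2: insert hd at [2, 5, 6, 8, 10] -> counters=[1,1,1,1,0,1,1,1,1,1,1]
Step 3: insert ze at [0, 1, 2, 5, 9] -> counters=[2,2,2,1,0,2,1,1,1,2,1]
Step 4: insert uj at [0, 1, 5, 8, 9] -> counters=[3,3,2,1,0,3,1,1,2,3,1]
Step 5: delete ze at [0, 1, 2, 5, 9] -> counters=[2,2,1,1,0,2,1,1,2,2,1]
Step 6: insert hd at [2, 5, 6, 8, 10] -> counters=[2,2,2,1,0,3,2,1,3,2,2]
Step 7: insert hd at [2, 5, 6, 8, 10] -> counters=[2,2,3,1,0,4,3,1,4,2,3]
Step 8: insert tc at [0, 1, 3, 7, 9] -> counters=[3,3,3,2,0,4,3,2,4,3,3]
Step 9: insert hd at [2, 5, 6, 8, 10] -> counters=[3,3,4,2,0,5,4,2,5,3,4]
Step 10: insert tc at [0, 1, 3, 7, 9] -> counters=[4,4,4,3,0,5,4,3,5,4,4]
Step 11: delete tc at [0, 1, 3, 7, 9] -> counters=[3,3,4,2,0,5,4,2,5,3,4]
Step 12: insert ze at [0, 1, 2, 5, 9] -> counters=[4,4,5,2,0,6,4,2,5,4,4]
Step 13: insert tc at [0, 1, 3, 7, 9] -> counters=[5,5,5,3,0,6,4,3,5,5,4]
Step 14: insert uj at [0, 1, 5, 8, 9] -> counters=[6,6,5,3,0,7,4,3,6,6,4]
Step 15: insert tc at [0, 1, 3, 7, 9] -> counters=[7,7,5,4,0,7,4,4,6,7,4]
Step 16: insert ze at [0, 1, 2, 5, 9] -> counters=[8,8,6,4,0,8,4,4,6,8,4]
Step 17: insert ze at [0, 1, 2, 5, 9] -> counters=[9,9,7,4,0,9,4,4,6,9,4]
Step 18: insert uj at [0, 1, 5, 8, 9] -> counters=[10,10,7,4,0,10,4,4,7,10,4]
Step 19: insert ze at [0, 1, 2, 5, 9] -> counters=[11,11,8,4,0,11,4,4,7,11,4]
Step 20: insert tc at [0, 1, 3, 7, 9] -> counters=[12,12,8,5,0,11,4,5,7,12,4]
Query ze: check counters[0]=12 counters[1]=12 counters[2]=8 counters[5]=11 counters[9]=12 -> maybe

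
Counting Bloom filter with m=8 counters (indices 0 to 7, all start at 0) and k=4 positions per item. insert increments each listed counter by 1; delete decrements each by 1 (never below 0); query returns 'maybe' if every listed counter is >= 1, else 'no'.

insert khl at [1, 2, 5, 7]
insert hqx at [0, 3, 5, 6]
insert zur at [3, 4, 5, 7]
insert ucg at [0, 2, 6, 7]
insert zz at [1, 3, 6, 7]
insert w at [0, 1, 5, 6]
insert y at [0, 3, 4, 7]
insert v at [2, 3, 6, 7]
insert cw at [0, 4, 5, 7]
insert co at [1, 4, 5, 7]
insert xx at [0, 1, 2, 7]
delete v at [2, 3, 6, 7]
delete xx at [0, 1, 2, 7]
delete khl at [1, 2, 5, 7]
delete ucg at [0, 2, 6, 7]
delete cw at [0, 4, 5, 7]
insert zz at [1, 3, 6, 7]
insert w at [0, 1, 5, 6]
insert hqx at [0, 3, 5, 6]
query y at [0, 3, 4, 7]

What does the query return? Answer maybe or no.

Step 1: insert khl at [1, 2, 5, 7] -> counters=[0,1,1,0,0,1,0,1]
Step 2: insert hqx at [0, 3, 5, 6] -> counters=[1,1,1,1,0,2,1,1]
Step 3: insert zur at [3, 4, 5, 7] -> counters=[1,1,1,2,1,3,1,2]
Step 4: insert ucg at [0, 2, 6, 7] -> counters=[2,1,2,2,1,3,2,3]
Step 5: insert zz at [1, 3, 6, 7] -> counters=[2,2,2,3,1,3,3,4]
Step 6: insert w at [0, 1, 5, 6] -> counters=[3,3,2,3,1,4,4,4]
Step 7: insert y at [0, 3, 4, 7] -> counters=[4,3,2,4,2,4,4,5]
Step 8: insert v at [2, 3, 6, 7] -> counters=[4,3,3,5,2,4,5,6]
Step 9: insert cw at [0, 4, 5, 7] -> counters=[5,3,3,5,3,5,5,7]
Step 10: insert co at [1, 4, 5, 7] -> counters=[5,4,3,5,4,6,5,8]
Step 11: insert xx at [0, 1, 2, 7] -> counters=[6,5,4,5,4,6,5,9]
Step 12: delete v at [2, 3, 6, 7] -> counters=[6,5,3,4,4,6,4,8]
Step 13: delete xx at [0, 1, 2, 7] -> counters=[5,4,2,4,4,6,4,7]
Step 14: delete khl at [1, 2, 5, 7] -> counters=[5,3,1,4,4,5,4,6]
Step 15: delete ucg at [0, 2, 6, 7] -> counters=[4,3,0,4,4,5,3,5]
Step 16: delete cw at [0, 4, 5, 7] -> counters=[3,3,0,4,3,4,3,4]
Step 17: insert zz at [1, 3, 6, 7] -> counters=[3,4,0,5,3,4,4,5]
Step 18: insert w at [0, 1, 5, 6] -> counters=[4,5,0,5,3,5,5,5]
Step 19: insert hqx at [0, 3, 5, 6] -> counters=[5,5,0,6,3,6,6,5]
Query y: check counters[0]=5 counters[3]=6 counters[4]=3 counters[7]=5 -> maybe

Answer: maybe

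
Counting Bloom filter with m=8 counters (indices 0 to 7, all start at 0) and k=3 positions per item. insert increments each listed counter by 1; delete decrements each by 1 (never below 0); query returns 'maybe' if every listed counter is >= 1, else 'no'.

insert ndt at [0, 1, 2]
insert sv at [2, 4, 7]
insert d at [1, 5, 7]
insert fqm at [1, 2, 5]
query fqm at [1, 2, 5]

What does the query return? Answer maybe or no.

Step 1: insert ndt at [0, 1, 2] -> counters=[1,1,1,0,0,0,0,0]
Step 2: insert sv at [2, 4, 7] -> counters=[1,1,2,0,1,0,0,1]
Step 3: insert d at [1, 5, 7] -> counters=[1,2,2,0,1,1,0,2]
Step 4: insert fqm at [1, 2, 5] -> counters=[1,3,3,0,1,2,0,2]
Query fqm: check counters[1]=3 counters[2]=3 counters[5]=2 -> maybe

Answer: maybe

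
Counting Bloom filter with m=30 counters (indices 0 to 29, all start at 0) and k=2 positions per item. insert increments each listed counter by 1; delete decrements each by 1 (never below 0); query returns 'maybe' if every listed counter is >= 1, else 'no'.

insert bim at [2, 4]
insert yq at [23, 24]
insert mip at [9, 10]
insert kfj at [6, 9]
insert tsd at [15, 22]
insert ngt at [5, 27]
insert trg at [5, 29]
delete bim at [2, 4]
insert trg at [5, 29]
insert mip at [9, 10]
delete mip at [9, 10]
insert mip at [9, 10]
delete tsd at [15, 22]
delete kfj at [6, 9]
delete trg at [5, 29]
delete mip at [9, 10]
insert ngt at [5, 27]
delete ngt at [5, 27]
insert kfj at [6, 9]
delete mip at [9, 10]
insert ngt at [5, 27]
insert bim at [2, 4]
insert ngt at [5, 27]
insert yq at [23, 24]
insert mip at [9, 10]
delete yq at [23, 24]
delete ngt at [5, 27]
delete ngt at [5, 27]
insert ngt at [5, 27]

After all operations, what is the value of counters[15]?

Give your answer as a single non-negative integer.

Answer: 0

Derivation:
Step 1: insert bim at [2, 4] -> counters=[0,0,1,0,1,0,0,0,0,0,0,0,0,0,0,0,0,0,0,0,0,0,0,0,0,0,0,0,0,0]
Step 2: insert yq at [23, 24] -> counters=[0,0,1,0,1,0,0,0,0,0,0,0,0,0,0,0,0,0,0,0,0,0,0,1,1,0,0,0,0,0]
Step 3: insert mip at [9, 10] -> counters=[0,0,1,0,1,0,0,0,0,1,1,0,0,0,0,0,0,0,0,0,0,0,0,1,1,0,0,0,0,0]
Step 4: insert kfj at [6, 9] -> counters=[0,0,1,0,1,0,1,0,0,2,1,0,0,0,0,0,0,0,0,0,0,0,0,1,1,0,0,0,0,0]
Step 5: insert tsd at [15, 22] -> counters=[0,0,1,0,1,0,1,0,0,2,1,0,0,0,0,1,0,0,0,0,0,0,1,1,1,0,0,0,0,0]
Step 6: insert ngt at [5, 27] -> counters=[0,0,1,0,1,1,1,0,0,2,1,0,0,0,0,1,0,0,0,0,0,0,1,1,1,0,0,1,0,0]
Step 7: insert trg at [5, 29] -> counters=[0,0,1,0,1,2,1,0,0,2,1,0,0,0,0,1,0,0,0,0,0,0,1,1,1,0,0,1,0,1]
Step 8: delete bim at [2, 4] -> counters=[0,0,0,0,0,2,1,0,0,2,1,0,0,0,0,1,0,0,0,0,0,0,1,1,1,0,0,1,0,1]
Step 9: insert trg at [5, 29] -> counters=[0,0,0,0,0,3,1,0,0,2,1,0,0,0,0,1,0,0,0,0,0,0,1,1,1,0,0,1,0,2]
Step 10: insert mip at [9, 10] -> counters=[0,0,0,0,0,3,1,0,0,3,2,0,0,0,0,1,0,0,0,0,0,0,1,1,1,0,0,1,0,2]
Step 11: delete mip at [9, 10] -> counters=[0,0,0,0,0,3,1,0,0,2,1,0,0,0,0,1,0,0,0,0,0,0,1,1,1,0,0,1,0,2]
Step 12: insert mip at [9, 10] -> counters=[0,0,0,0,0,3,1,0,0,3,2,0,0,0,0,1,0,0,0,0,0,0,1,1,1,0,0,1,0,2]
Step 13: delete tsd at [15, 22] -> counters=[0,0,0,0,0,3,1,0,0,3,2,0,0,0,0,0,0,0,0,0,0,0,0,1,1,0,0,1,0,2]
Step 14: delete kfj at [6, 9] -> counters=[0,0,0,0,0,3,0,0,0,2,2,0,0,0,0,0,0,0,0,0,0,0,0,1,1,0,0,1,0,2]
Step 15: delete trg at [5, 29] -> counters=[0,0,0,0,0,2,0,0,0,2,2,0,0,0,0,0,0,0,0,0,0,0,0,1,1,0,0,1,0,1]
Step 16: delete mip at [9, 10] -> counters=[0,0,0,0,0,2,0,0,0,1,1,0,0,0,0,0,0,0,0,0,0,0,0,1,1,0,0,1,0,1]
Step 17: insert ngt at [5, 27] -> counters=[0,0,0,0,0,3,0,0,0,1,1,0,0,0,0,0,0,0,0,0,0,0,0,1,1,0,0,2,0,1]
Step 18: delete ngt at [5, 27] -> counters=[0,0,0,0,0,2,0,0,0,1,1,0,0,0,0,0,0,0,0,0,0,0,0,1,1,0,0,1,0,1]
Step 19: insert kfj at [6, 9] -> counters=[0,0,0,0,0,2,1,0,0,2,1,0,0,0,0,0,0,0,0,0,0,0,0,1,1,0,0,1,0,1]
Step 20: delete mip at [9, 10] -> counters=[0,0,0,0,0,2,1,0,0,1,0,0,0,0,0,0,0,0,0,0,0,0,0,1,1,0,0,1,0,1]
Step 21: insert ngt at [5, 27] -> counters=[0,0,0,0,0,3,1,0,0,1,0,0,0,0,0,0,0,0,0,0,0,0,0,1,1,0,0,2,0,1]
Step 22: insert bim at [2, 4] -> counters=[0,0,1,0,1,3,1,0,0,1,0,0,0,0,0,0,0,0,0,0,0,0,0,1,1,0,0,2,0,1]
Step 23: insert ngt at [5, 27] -> counters=[0,0,1,0,1,4,1,0,0,1,0,0,0,0,0,0,0,0,0,0,0,0,0,1,1,0,0,3,0,1]
Step 24: insert yq at [23, 24] -> counters=[0,0,1,0,1,4,1,0,0,1,0,0,0,0,0,0,0,0,0,0,0,0,0,2,2,0,0,3,0,1]
Step 25: insert mip at [9, 10] -> counters=[0,0,1,0,1,4,1,0,0,2,1,0,0,0,0,0,0,0,0,0,0,0,0,2,2,0,0,3,0,1]
Step 26: delete yq at [23, 24] -> counters=[0,0,1,0,1,4,1,0,0,2,1,0,0,0,0,0,0,0,0,0,0,0,0,1,1,0,0,3,0,1]
Step 27: delete ngt at [5, 27] -> counters=[0,0,1,0,1,3,1,0,0,2,1,0,0,0,0,0,0,0,0,0,0,0,0,1,1,0,0,2,0,1]
Step 28: delete ngt at [5, 27] -> counters=[0,0,1,0,1,2,1,0,0,2,1,0,0,0,0,0,0,0,0,0,0,0,0,1,1,0,0,1,0,1]
Step 29: insert ngt at [5, 27] -> counters=[0,0,1,0,1,3,1,0,0,2,1,0,0,0,0,0,0,0,0,0,0,0,0,1,1,0,0,2,0,1]
Final counters=[0,0,1,0,1,3,1,0,0,2,1,0,0,0,0,0,0,0,0,0,0,0,0,1,1,0,0,2,0,1] -> counters[15]=0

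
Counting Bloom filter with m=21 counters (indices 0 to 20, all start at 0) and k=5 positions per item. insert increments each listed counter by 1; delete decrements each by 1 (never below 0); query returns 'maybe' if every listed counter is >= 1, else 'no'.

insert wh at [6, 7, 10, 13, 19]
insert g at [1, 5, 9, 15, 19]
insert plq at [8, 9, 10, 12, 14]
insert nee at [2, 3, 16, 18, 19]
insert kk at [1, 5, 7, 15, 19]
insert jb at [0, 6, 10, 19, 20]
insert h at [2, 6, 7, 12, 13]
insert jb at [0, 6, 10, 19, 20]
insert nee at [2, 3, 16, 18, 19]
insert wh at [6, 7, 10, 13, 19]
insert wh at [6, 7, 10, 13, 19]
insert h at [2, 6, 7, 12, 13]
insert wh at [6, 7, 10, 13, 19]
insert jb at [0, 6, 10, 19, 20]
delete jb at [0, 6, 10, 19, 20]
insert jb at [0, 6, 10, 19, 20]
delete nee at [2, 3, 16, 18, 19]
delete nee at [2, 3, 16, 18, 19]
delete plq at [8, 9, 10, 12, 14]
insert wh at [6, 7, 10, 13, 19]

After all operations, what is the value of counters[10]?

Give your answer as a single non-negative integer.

Answer: 8

Derivation:
Step 1: insert wh at [6, 7, 10, 13, 19] -> counters=[0,0,0,0,0,0,1,1,0,0,1,0,0,1,0,0,0,0,0,1,0]
Step 2: insert g at [1, 5, 9, 15, 19] -> counters=[0,1,0,0,0,1,1,1,0,1,1,0,0,1,0,1,0,0,0,2,0]
Step 3: insert plq at [8, 9, 10, 12, 14] -> counters=[0,1,0,0,0,1,1,1,1,2,2,0,1,1,1,1,0,0,0,2,0]
Step 4: insert nee at [2, 3, 16, 18, 19] -> counters=[0,1,1,1,0,1,1,1,1,2,2,0,1,1,1,1,1,0,1,3,0]
Step 5: insert kk at [1, 5, 7, 15, 19] -> counters=[0,2,1,1,0,2,1,2,1,2,2,0,1,1,1,2,1,0,1,4,0]
Step 6: insert jb at [0, 6, 10, 19, 20] -> counters=[1,2,1,1,0,2,2,2,1,2,3,0,1,1,1,2,1,0,1,5,1]
Step 7: insert h at [2, 6, 7, 12, 13] -> counters=[1,2,2,1,0,2,3,3,1,2,3,0,2,2,1,2,1,0,1,5,1]
Step 8: insert jb at [0, 6, 10, 19, 20] -> counters=[2,2,2,1,0,2,4,3,1,2,4,0,2,2,1,2,1,0,1,6,2]
Step 9: insert nee at [2, 3, 16, 18, 19] -> counters=[2,2,3,2,0,2,4,3,1,2,4,0,2,2,1,2,2,0,2,7,2]
Step 10: insert wh at [6, 7, 10, 13, 19] -> counters=[2,2,3,2,0,2,5,4,1,2,5,0,2,3,1,2,2,0,2,8,2]
Step 11: insert wh at [6, 7, 10, 13, 19] -> counters=[2,2,3,2,0,2,6,5,1,2,6,0,2,4,1,2,2,0,2,9,2]
Step 12: insert h at [2, 6, 7, 12, 13] -> counters=[2,2,4,2,0,2,7,6,1,2,6,0,3,5,1,2,2,0,2,9,2]
Step 13: insert wh at [6, 7, 10, 13, 19] -> counters=[2,2,4,2,0,2,8,7,1,2,7,0,3,6,1,2,2,0,2,10,2]
Step 14: insert jb at [0, 6, 10, 19, 20] -> counters=[3,2,4,2,0,2,9,7,1,2,8,0,3,6,1,2,2,0,2,11,3]
Step 15: delete jb at [0, 6, 10, 19, 20] -> counters=[2,2,4,2,0,2,8,7,1,2,7,0,3,6,1,2,2,0,2,10,2]
Step 16: insert jb at [0, 6, 10, 19, 20] -> counters=[3,2,4,2,0,2,9,7,1,2,8,0,3,6,1,2,2,0,2,11,3]
Step 17: delete nee at [2, 3, 16, 18, 19] -> counters=[3,2,3,1,0,2,9,7,1,2,8,0,3,6,1,2,1,0,1,10,3]
Step 18: delete nee at [2, 3, 16, 18, 19] -> counters=[3,2,2,0,0,2,9,7,1,2,8,0,3,6,1,2,0,0,0,9,3]
Step 19: delete plq at [8, 9, 10, 12, 14] -> counters=[3,2,2,0,0,2,9,7,0,1,7,0,2,6,0,2,0,0,0,9,3]
Step 20: insert wh at [6, 7, 10, 13, 19] -> counters=[3,2,2,0,0,2,10,8,0,1,8,0,2,7,0,2,0,0,0,10,3]
Final counters=[3,2,2,0,0,2,10,8,0,1,8,0,2,7,0,2,0,0,0,10,3] -> counters[10]=8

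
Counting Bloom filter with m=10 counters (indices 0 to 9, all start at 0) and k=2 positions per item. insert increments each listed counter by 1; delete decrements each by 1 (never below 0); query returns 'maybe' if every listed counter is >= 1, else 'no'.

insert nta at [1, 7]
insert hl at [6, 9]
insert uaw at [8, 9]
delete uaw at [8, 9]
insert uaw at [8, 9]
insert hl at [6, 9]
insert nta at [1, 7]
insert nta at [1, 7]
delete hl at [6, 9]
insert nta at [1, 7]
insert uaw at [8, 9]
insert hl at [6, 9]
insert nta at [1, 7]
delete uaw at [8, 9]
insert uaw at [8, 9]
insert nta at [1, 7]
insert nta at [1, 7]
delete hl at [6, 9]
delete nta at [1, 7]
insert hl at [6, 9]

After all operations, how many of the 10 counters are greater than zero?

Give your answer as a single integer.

Step 1: insert nta at [1, 7] -> counters=[0,1,0,0,0,0,0,1,0,0]
Step 2: insert hl at [6, 9] -> counters=[0,1,0,0,0,0,1,1,0,1]
Step 3: insert uaw at [8, 9] -> counters=[0,1,0,0,0,0,1,1,1,2]
Step 4: delete uaw at [8, 9] -> counters=[0,1,0,0,0,0,1,1,0,1]
Step 5: insert uaw at [8, 9] -> counters=[0,1,0,0,0,0,1,1,1,2]
Step 6: insert hl at [6, 9] -> counters=[0,1,0,0,0,0,2,1,1,3]
Step 7: insert nta at [1, 7] -> counters=[0,2,0,0,0,0,2,2,1,3]
Step 8: insert nta at [1, 7] -> counters=[0,3,0,0,0,0,2,3,1,3]
Step 9: delete hl at [6, 9] -> counters=[0,3,0,0,0,0,1,3,1,2]
Step 10: insert nta at [1, 7] -> counters=[0,4,0,0,0,0,1,4,1,2]
Step 11: insert uaw at [8, 9] -> counters=[0,4,0,0,0,0,1,4,2,3]
Step 12: insert hl at [6, 9] -> counters=[0,4,0,0,0,0,2,4,2,4]
Step 13: insert nta at [1, 7] -> counters=[0,5,0,0,0,0,2,5,2,4]
Step 14: delete uaw at [8, 9] -> counters=[0,5,0,0,0,0,2,5,1,3]
Step 15: insert uaw at [8, 9] -> counters=[0,5,0,0,0,0,2,5,2,4]
Step 16: insert nta at [1, 7] -> counters=[0,6,0,0,0,0,2,6,2,4]
Step 17: insert nta at [1, 7] -> counters=[0,7,0,0,0,0,2,7,2,4]
Step 18: delete hl at [6, 9] -> counters=[0,7,0,0,0,0,1,7,2,3]
Step 19: delete nta at [1, 7] -> counters=[0,6,0,0,0,0,1,6,2,3]
Step 20: insert hl at [6, 9] -> counters=[0,6,0,0,0,0,2,6,2,4]
Final counters=[0,6,0,0,0,0,2,6,2,4] -> 5 nonzero

Answer: 5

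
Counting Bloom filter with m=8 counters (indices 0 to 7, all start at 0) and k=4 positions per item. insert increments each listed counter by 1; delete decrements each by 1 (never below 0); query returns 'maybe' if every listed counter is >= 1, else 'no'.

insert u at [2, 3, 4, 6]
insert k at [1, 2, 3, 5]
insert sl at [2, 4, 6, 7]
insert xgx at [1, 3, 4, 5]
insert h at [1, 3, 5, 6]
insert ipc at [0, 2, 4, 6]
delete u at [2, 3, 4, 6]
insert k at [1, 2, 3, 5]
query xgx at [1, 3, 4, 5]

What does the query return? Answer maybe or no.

Step 1: insert u at [2, 3, 4, 6] -> counters=[0,0,1,1,1,0,1,0]
Step 2: insert k at [1, 2, 3, 5] -> counters=[0,1,2,2,1,1,1,0]
Step 3: insert sl at [2, 4, 6, 7] -> counters=[0,1,3,2,2,1,2,1]
Step 4: insert xgx at [1, 3, 4, 5] -> counters=[0,2,3,3,3,2,2,1]
Step 5: insert h at [1, 3, 5, 6] -> counters=[0,3,3,4,3,3,3,1]
Step 6: insert ipc at [0, 2, 4, 6] -> counters=[1,3,4,4,4,3,4,1]
Step 7: delete u at [2, 3, 4, 6] -> counters=[1,3,3,3,3,3,3,1]
Step 8: insert k at [1, 2, 3, 5] -> counters=[1,4,4,4,3,4,3,1]
Query xgx: check counters[1]=4 counters[3]=4 counters[4]=3 counters[5]=4 -> maybe

Answer: maybe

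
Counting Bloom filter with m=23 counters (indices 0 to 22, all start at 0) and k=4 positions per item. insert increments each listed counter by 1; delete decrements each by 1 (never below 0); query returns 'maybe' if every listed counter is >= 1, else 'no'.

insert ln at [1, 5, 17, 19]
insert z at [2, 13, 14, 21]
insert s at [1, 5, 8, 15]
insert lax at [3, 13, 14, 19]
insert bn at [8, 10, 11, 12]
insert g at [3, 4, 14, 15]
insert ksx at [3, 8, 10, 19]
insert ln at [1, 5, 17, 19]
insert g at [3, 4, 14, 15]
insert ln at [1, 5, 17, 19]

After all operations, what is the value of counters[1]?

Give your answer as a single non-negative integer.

Answer: 4

Derivation:
Step 1: insert ln at [1, 5, 17, 19] -> counters=[0,1,0,0,0,1,0,0,0,0,0,0,0,0,0,0,0,1,0,1,0,0,0]
Step 2: insert z at [2, 13, 14, 21] -> counters=[0,1,1,0,0,1,0,0,0,0,0,0,0,1,1,0,0,1,0,1,0,1,0]
Step 3: insert s at [1, 5, 8, 15] -> counters=[0,2,1,0,0,2,0,0,1,0,0,0,0,1,1,1,0,1,0,1,0,1,0]
Step 4: insert lax at [3, 13, 14, 19] -> counters=[0,2,1,1,0,2,0,0,1,0,0,0,0,2,2,1,0,1,0,2,0,1,0]
Step 5: insert bn at [8, 10, 11, 12] -> counters=[0,2,1,1,0,2,0,0,2,0,1,1,1,2,2,1,0,1,0,2,0,1,0]
Step 6: insert g at [3, 4, 14, 15] -> counters=[0,2,1,2,1,2,0,0,2,0,1,1,1,2,3,2,0,1,0,2,0,1,0]
Step 7: insert ksx at [3, 8, 10, 19] -> counters=[0,2,1,3,1,2,0,0,3,0,2,1,1,2,3,2,0,1,0,3,0,1,0]
Step 8: insert ln at [1, 5, 17, 19] -> counters=[0,3,1,3,1,3,0,0,3,0,2,1,1,2,3,2,0,2,0,4,0,1,0]
Step 9: insert g at [3, 4, 14, 15] -> counters=[0,3,1,4,2,3,0,0,3,0,2,1,1,2,4,3,0,2,0,4,0,1,0]
Step 10: insert ln at [1, 5, 17, 19] -> counters=[0,4,1,4,2,4,0,0,3,0,2,1,1,2,4,3,0,3,0,5,0,1,0]
Final counters=[0,4,1,4,2,4,0,0,3,0,2,1,1,2,4,3,0,3,0,5,0,1,0] -> counters[1]=4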